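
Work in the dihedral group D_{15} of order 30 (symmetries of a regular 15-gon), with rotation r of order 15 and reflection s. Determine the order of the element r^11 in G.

15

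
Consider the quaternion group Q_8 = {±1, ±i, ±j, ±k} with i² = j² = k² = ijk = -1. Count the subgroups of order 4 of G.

3

|G| = 8 and 4 | 8, so subgroups of order 4 are possible by Lagrange.
The subgroups of order 4 are: {1, -1, i, -i}; {1, -1, j, -j}; {1, -1, k, -k}.
So G has 3 subgroups of order 4.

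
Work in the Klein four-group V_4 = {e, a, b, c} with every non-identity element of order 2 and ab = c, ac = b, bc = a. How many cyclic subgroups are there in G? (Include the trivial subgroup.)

4

Group the elements of G by the cyclic subgroup they generate; each cyclic subgroup of order d accounts for φ(d) elements.
Cyclic subgroups by order — order 1: 1; order 2: 3.
Total: 4.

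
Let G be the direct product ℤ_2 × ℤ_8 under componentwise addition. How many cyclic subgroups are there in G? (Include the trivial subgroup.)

8

A cyclic subgroup of order d is generated by each of its φ(d) elements of order d, so the cyclic subgroups of order d number (#elements of order d)/φ(d).
Cyclic subgroups by order — order 1: 1; order 2: 3; order 4: 2; order 8: 2.
Total: 8.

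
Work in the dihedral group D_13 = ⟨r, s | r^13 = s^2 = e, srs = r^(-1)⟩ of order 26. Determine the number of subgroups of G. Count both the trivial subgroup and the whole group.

16

|G| = 26, so by Lagrange every subgroup order divides 26. Divisors: 1, 2, 13, 26.
Subgroups by order — order 1: 1; order 2: 13; order 13: 1; order 26: 1.
Total: 1 + 13 + 1 + 1 = 16.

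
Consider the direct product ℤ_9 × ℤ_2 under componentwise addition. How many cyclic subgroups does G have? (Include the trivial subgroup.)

Group the elements of G by the cyclic subgroup they generate; each cyclic subgroup of order d accounts for φ(d) elements.
Cyclic subgroups by order — order 1: 1; order 2: 1; order 3: 1; order 6: 1; order 9: 1; order 18: 1.
Total: 6.

6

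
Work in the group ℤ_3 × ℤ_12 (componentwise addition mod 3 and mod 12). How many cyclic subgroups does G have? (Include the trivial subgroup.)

15

A cyclic subgroup of order d is generated by each of its φ(d) elements of order d, so the cyclic subgroups of order d number (#elements of order d)/φ(d).
Cyclic subgroups by order — order 1: 1; order 2: 1; order 3: 4; order 4: 1; order 6: 4; order 12: 4.
Total: 15.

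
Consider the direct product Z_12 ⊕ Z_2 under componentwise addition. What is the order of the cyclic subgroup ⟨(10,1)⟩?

The order of (10,1) in Z_12 × Z_2 is lcm(ord(10) in Z_12, ord(1) in Z_2).
ord(10) = 6 and ord(1) = 2, so |⟨(10,1)⟩| = lcm(6, 2) = 6.

6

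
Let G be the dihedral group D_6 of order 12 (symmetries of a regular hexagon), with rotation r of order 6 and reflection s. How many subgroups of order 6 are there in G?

|G| = 12 and 6 | 12, so subgroups of order 6 are possible by Lagrange.
The subgroups of order 6 are: {e, r, r^2, r^3, r^4, r^5}; {e, r^2, r^4, s, r^2s, r^4s}; {e, r^2, r^4, rs, r^3s, r^5s}.
So G has 3 subgroups of order 6.

3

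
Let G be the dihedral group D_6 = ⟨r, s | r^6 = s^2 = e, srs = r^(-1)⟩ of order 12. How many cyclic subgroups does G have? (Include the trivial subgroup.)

A cyclic subgroup of order d is generated by each of its φ(d) elements of order d, so the cyclic subgroups of order d number (#elements of order d)/φ(d).
Cyclic subgroups by order — order 1: 1; order 2: 7; order 3: 1; order 6: 1.
Total: 10.

10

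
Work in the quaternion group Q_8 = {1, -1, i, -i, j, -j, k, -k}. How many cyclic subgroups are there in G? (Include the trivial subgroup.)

5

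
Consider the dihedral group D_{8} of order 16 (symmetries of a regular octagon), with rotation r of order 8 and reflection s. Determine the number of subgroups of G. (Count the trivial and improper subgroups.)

19

|G| = 16, so by Lagrange every subgroup order divides 16. Divisors: 1, 2, 4, 8, 16.
Subgroups by order — order 1: 1; order 2: 9; order 4: 5; order 8: 3; order 16: 1.
Total: 1 + 9 + 5 + 3 + 1 = 19.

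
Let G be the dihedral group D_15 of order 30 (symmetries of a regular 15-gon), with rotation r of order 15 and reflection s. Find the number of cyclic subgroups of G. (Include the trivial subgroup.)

19

A cyclic subgroup of order d is generated by each of its φ(d) elements of order d, so the cyclic subgroups of order d number (#elements of order d)/φ(d).
Cyclic subgroups by order — order 1: 1; order 2: 15; order 3: 1; order 5: 1; order 15: 1.
Total: 19.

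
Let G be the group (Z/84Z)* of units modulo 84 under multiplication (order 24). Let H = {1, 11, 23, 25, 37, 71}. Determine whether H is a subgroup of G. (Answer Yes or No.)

Yes

|H| = 6 divides |G| = 24, consistent with Lagrange.
H contains the identity, every element's inverse is in H, and H is closed under ·: it is a subgroup.
In fact H = ⟨23⟩.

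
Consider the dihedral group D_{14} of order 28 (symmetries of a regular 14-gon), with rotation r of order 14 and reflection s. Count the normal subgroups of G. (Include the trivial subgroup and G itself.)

G has 28 subgroups. Checking conjugation-invariance by order — order 1: 1/1 normal; order 2: 1/15 normal; order 4: 0/7 normal; order 7: 1/1 normal; order 14: 3/3 normal; order 28: 1/1 normal.
Total normal subgroups: 7.

7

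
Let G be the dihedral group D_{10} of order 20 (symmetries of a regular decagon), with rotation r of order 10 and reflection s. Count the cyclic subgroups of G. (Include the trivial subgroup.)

A cyclic subgroup of order d is generated by each of its φ(d) elements of order d, so the cyclic subgroups of order d number (#elements of order d)/φ(d).
Cyclic subgroups by order — order 1: 1; order 2: 11; order 5: 1; order 10: 1.
Total: 14.

14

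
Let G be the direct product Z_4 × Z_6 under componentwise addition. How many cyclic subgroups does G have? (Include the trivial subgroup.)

12

Each element a generates a cyclic subgroup ⟨a⟩; distinct elements may generate the same one (a cyclic group of order d has φ(d) generators).
Cyclic subgroups by order — order 1: 1; order 2: 3; order 3: 1; order 4: 2; order 6: 3; order 12: 2.
Total: 12.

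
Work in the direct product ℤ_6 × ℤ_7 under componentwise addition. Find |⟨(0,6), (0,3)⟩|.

|⟨(0,6)⟩| = 7 and |⟨(0,3)⟩| = 7, so |H| is a multiple of lcm(7, 7) = 7 and divides |G| = 42.
Closing under the operation: H = {(0,0), (0,1), (0,2), (0,3), (0,4), (0,5), (0,6)}, so |H| = 7.

7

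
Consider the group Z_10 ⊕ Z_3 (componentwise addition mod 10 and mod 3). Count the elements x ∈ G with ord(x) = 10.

An element (a,b) has order lcm(ord(a), ord(b)); count pairs with lcm equal to 10.
Enumerating gives 4 such elements.

4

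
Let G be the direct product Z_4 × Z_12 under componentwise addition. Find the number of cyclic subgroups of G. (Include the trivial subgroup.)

20

Each element a generates a cyclic subgroup ⟨a⟩; distinct elements may generate the same one (a cyclic group of order d has φ(d) generators).
Cyclic subgroups by order — order 1: 1; order 2: 3; order 3: 1; order 4: 6; order 6: 3; order 12: 6.
Total: 20.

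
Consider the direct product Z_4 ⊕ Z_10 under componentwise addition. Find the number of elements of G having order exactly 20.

16

An element (a,b) has order lcm(ord(a), ord(b)); count pairs with lcm equal to 20.
Enumerating gives 16 such elements.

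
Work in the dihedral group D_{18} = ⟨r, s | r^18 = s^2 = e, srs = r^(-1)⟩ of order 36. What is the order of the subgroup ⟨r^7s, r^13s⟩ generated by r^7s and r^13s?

|⟨r^7s⟩| = 2 and |⟨r^13s⟩| = 2, so |H| is a multiple of lcm(2, 2) = 2 and divides |G| = 36.
Closing under the operation: H = {e, r^6, r^12, rs, r^7s, r^13s}, so |H| = 6.

6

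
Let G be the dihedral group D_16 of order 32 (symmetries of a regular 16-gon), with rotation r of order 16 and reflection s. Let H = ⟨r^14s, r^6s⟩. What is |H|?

|⟨r^14s⟩| = 2 and |⟨r^6s⟩| = 2, so |H| is a multiple of lcm(2, 2) = 2 and divides |G| = 32.
Closing under the operation: H = {e, r^8, r^6s, r^14s}, so |H| = 4.

4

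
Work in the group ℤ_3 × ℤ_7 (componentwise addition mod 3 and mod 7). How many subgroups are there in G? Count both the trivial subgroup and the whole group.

4

|G| = 21, so by Lagrange every subgroup order divides 21. Divisors: 1, 3, 7, 21.
Subgroups by order — order 1: 1; order 3: 1; order 7: 1; order 21: 1.
Total: 1 + 1 + 1 + 1 = 4.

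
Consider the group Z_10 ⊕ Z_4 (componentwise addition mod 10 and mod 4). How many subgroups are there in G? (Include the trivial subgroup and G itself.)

|G| = 40, so by Lagrange every subgroup order divides 40. Divisors: 1, 2, 4, 5, 8, 10, 20, 40.
Subgroups by order — order 1: 1; order 2: 3; order 4: 3; order 5: 1; order 8: 1; order 10: 3; order 20: 3; order 40: 1.
Total: 1 + 3 + 3 + 1 + 1 + 3 + 3 + 1 = 16.

16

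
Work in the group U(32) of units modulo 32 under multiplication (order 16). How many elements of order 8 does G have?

The elements of order 8 are: 3, 5, 11, 13, 19, 21, 27, 29.
That's 8.

8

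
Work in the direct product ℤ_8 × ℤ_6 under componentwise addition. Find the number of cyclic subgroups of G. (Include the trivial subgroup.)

16

Group the elements of G by the cyclic subgroup they generate; each cyclic subgroup of order d accounts for φ(d) elements.
Cyclic subgroups by order — order 1: 1; order 2: 3; order 3: 1; order 4: 2; order 6: 3; order 8: 2; order 12: 2; order 24: 2.
Total: 16.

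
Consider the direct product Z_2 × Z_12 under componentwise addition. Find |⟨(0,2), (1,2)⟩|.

|⟨(0,2)⟩| = 6 and |⟨(1,2)⟩| = 6, so |H| is a multiple of lcm(6, 6) = 6 and divides |G| = 24.
Closing under the operation: H = {(0,0), (0,2), (0,4), (0,6), (0,8), (0,10), (1,0), (1,2), (1,4), (1,6), (1,8), (1,10)}, so |H| = 12.

12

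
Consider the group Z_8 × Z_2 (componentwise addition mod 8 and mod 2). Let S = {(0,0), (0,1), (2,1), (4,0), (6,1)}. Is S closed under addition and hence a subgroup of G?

No

|S| = 5 does not divide |G| = 16, so by Lagrange S is not a subgroup.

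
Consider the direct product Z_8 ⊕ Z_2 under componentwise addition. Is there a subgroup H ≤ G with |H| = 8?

8 | 16. A subgroup of order 8 is {(0,0), (0,1), (2,0), (2,1), (4,0), (4,1), (6,0), (6,1)}.

Yes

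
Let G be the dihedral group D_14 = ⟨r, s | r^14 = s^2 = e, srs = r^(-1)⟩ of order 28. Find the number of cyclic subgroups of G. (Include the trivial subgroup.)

Group the elements of G by the cyclic subgroup they generate; each cyclic subgroup of order d accounts for φ(d) elements.
Cyclic subgroups by order — order 1: 1; order 2: 15; order 7: 1; order 14: 1.
Total: 18.

18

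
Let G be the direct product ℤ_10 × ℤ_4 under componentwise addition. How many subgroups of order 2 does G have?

3

|G| = 40 and 2 | 40, so subgroups of order 2 are possible by Lagrange.
The subgroups of order 2 are: {(0,0), (0,2)}; {(0,0), (5,0)}; {(0,0), (5,2)}.
So G has 3 subgroups of order 2.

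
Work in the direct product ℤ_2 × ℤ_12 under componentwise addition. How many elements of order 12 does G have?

8

An element (a,b) has order lcm(ord(a), ord(b)); count pairs with lcm equal to 12.
Enumerating gives 8 such elements.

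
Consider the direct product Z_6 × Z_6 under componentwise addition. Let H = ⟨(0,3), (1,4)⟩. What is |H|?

12

|⟨(0,3)⟩| = 2 and |⟨(1,4)⟩| = 6, so |H| is a multiple of lcm(2, 6) = 6 and divides |G| = 36.
Closing under the operation: H = {(0,0), (0,3), (1,1), (1,4), (2,2), (2,5), (3,0), (3,3), (4,1), (4,4), (5,2), (5,5)}, so |H| = 12.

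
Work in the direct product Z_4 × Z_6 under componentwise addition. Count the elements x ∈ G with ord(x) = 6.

An element (a,b) has order lcm(ord(a), ord(b)); count pairs with lcm equal to 6.
Enumerating gives 6 such elements.

6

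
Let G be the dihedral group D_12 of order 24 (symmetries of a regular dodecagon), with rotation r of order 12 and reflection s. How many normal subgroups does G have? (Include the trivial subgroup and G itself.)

G has 34 subgroups. Checking conjugation-invariance by order — order 1: 1/1 normal; order 2: 1/13 normal; order 3: 1/1 normal; order 4: 1/7 normal; order 6: 1/5 normal; order 8: 0/3 normal; order 12: 3/3 normal; order 24: 1/1 normal.
Total normal subgroups: 9.

9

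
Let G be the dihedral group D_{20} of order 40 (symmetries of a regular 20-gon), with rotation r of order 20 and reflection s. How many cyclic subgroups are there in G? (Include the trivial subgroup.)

26

Group the elements of G by the cyclic subgroup they generate; each cyclic subgroup of order d accounts for φ(d) elements.
Cyclic subgroups by order — order 1: 1; order 2: 21; order 4: 1; order 5: 1; order 10: 1; order 20: 1.
Total: 26.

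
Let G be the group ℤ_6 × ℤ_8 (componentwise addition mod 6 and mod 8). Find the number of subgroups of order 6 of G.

3

|G| = 48 and 6 | 48, so subgroups of order 6 are possible by Lagrange.
The subgroups of order 6 are: {(0,0), (0,4), (2,0), (2,4), (4,0), (4,4)}; {(0,0), (1,0), (2,0), (3,0), (4,0), (5,0)}; {(0,0), (1,4), (2,0), (3,4), (4,0), (5,4)}.
So G has 3 subgroups of order 6.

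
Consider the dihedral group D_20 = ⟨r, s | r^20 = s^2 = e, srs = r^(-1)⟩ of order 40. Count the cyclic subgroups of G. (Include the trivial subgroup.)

Group the elements of G by the cyclic subgroup they generate; each cyclic subgroup of order d accounts for φ(d) elements.
Cyclic subgroups by order — order 1: 1; order 2: 21; order 4: 1; order 5: 1; order 10: 1; order 20: 1.
Total: 26.

26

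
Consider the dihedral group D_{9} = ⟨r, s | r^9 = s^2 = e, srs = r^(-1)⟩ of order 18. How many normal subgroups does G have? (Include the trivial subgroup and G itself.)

4

G has 16 subgroups. Checking conjugation-invariance by order — order 1: 1/1 normal; order 2: 0/9 normal; order 3: 1/1 normal; order 6: 0/3 normal; order 9: 1/1 normal; order 18: 1/1 normal.
Total normal subgroups: 4.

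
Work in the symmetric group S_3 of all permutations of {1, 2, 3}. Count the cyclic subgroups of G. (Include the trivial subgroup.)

5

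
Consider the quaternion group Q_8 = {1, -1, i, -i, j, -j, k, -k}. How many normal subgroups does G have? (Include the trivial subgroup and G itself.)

G has 6 subgroups. Checking conjugation-invariance by order — order 1: 1/1 normal; order 2: 1/1 normal; order 4: 3/3 normal; order 8: 1/1 normal.
Total normal subgroups: 6.

6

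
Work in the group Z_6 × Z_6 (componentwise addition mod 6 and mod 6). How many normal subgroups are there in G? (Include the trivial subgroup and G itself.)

G is abelian, so every subgroup is normal.
G has 30 subgroups in total, hence 30 normal subgroups.

30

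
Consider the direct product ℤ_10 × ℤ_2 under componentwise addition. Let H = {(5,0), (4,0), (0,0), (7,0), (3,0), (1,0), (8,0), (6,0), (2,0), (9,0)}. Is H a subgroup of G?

Yes

|H| = 10 divides |G| = 20, consistent with Lagrange.
H contains the identity, every element's inverse is in H, and H is closed under +: it is a subgroup.
In fact H = ⟨(9,0)⟩.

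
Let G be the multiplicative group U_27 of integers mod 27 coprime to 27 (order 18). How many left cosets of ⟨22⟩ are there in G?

|⟨22⟩| = 9 and |G| = 18.
By Lagrange, [G : H] = |G|/|H| = 18/9 = 2.

2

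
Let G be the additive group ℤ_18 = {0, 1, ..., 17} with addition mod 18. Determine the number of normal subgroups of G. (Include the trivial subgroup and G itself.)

6

G is abelian, so every subgroup is normal.
G has 6 subgroups in total, hence 6 normal subgroups.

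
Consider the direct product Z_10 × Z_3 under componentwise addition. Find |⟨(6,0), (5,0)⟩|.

|⟨(6,0)⟩| = 5 and |⟨(5,0)⟩| = 2, so |H| is a multiple of lcm(5, 2) = 10 and divides |G| = 30.
Closing under the operation: H = {(0,0), (1,0), (2,0), (3,0), (4,0), (5,0), (6,0), (7,0), (8,0), (9,0)}, so |H| = 10.

10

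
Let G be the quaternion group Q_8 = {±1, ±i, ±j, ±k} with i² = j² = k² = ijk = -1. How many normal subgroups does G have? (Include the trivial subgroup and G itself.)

6

G has 6 subgroups. Checking conjugation-invariance by order — order 1: 1/1 normal; order 2: 1/1 normal; order 4: 3/3 normal; order 8: 1/1 normal.
Total normal subgroups: 6.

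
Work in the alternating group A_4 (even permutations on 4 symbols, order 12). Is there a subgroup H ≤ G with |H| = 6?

6 | 12, so Lagrange does not rule it out; but checking all subgroups of G, none has order 6.
(A_4 is the standard example that the converse of Lagrange fails.)

No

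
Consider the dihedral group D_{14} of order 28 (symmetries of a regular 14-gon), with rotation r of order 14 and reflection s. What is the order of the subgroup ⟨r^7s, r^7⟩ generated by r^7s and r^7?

4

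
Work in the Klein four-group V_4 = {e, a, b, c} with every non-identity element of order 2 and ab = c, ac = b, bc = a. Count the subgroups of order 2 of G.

|G| = 4 and 2 | 4, so subgroups of order 2 are possible by Lagrange.
The subgroups of order 2 are: {e, a}; {e, b}; {e, c}.
So G has 3 subgroups of order 2.

3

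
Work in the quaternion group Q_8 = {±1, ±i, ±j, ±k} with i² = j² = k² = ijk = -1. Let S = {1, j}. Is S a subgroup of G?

No

j ∈ S but its inverse -j ∉ S, so S is not a subgroup.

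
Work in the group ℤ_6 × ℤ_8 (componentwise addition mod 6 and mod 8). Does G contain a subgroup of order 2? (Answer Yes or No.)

Yes

2 | 48. A subgroup of order 2 is {(0,0), (0,4)}.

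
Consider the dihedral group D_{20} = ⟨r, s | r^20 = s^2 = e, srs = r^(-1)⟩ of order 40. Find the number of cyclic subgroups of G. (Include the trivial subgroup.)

26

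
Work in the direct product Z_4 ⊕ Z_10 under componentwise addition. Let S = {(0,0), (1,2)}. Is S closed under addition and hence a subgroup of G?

No

(1,2) ∈ S but its inverse (3,8) ∉ S, so S is not a subgroup.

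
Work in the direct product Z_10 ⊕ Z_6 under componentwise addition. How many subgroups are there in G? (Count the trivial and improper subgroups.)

|G| = 60, so by Lagrange every subgroup order divides 60. Divisors: 1, 2, 3, 4, 5, 6, 10, 12, 15, 20, 30, 60.
Subgroups by order — order 1: 1; order 2: 3; order 3: 1; order 4: 1; order 5: 1; order 6: 3; order 10: 3; order 12: 1; order 15: 1; order 20: 1; order 30: 3; order 60: 1.
Total: 1 + 3 + 1 + 1 + 1 + 3 + 3 + 1 + 1 + 1 + 3 + 1 = 20.

20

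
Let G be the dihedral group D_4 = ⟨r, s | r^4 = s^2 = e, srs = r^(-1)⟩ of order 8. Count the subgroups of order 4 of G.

|G| = 8 and 4 | 8, so subgroups of order 4 are possible by Lagrange.
The subgroups of order 4 are: {e, r, r^2, r^3}; {e, r^2, s, r^2s}; {e, r^2, rs, r^3s}.
So G has 3 subgroups of order 4.

3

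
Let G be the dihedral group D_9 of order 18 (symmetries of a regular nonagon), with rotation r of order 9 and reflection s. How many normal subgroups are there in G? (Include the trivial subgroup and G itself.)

G has 16 subgroups. Checking conjugation-invariance by order — order 1: 1/1 normal; order 2: 0/9 normal; order 3: 1/1 normal; order 6: 0/3 normal; order 9: 1/1 normal; order 18: 1/1 normal.
Total normal subgroups: 4.

4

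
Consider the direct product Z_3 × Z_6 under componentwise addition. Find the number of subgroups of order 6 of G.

|G| = 18 and 6 | 18, so subgroups of order 6 are possible by Lagrange.
The subgroups of order 6 are: {(0,0), (0,1), (0,2), (0,3), (0,4), (0,5)}; {(0,0), (0,3), (1,0), (1,3), (2,0), (2,3)}; {(0,0), (0,3), (1,1), (1,4), (2,2), (2,5)}; {(0,0), (0,3), (1,2), (1,5), (2,1), (2,4)}.
So G has 4 subgroups of order 6.

4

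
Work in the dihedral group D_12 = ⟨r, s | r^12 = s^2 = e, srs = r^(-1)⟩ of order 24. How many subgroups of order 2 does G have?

13

|G| = 24 and 2 | 24, so subgroups of order 2 are possible by Lagrange.
The subgroups of order 2 are: {e, r^10s}; {e, r^11s}; {e, r^2s}; {e, r^3s}; … (13 in all).
So G has 13 subgroups of order 2.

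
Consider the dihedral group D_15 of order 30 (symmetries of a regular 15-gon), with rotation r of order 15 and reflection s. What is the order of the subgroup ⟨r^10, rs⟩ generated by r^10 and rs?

6

|⟨r^10⟩| = 3 and |⟨rs⟩| = 2, so |H| is a multiple of lcm(3, 2) = 6 and divides |G| = 30.
Closing under the operation: H = {e, r^5, r^10, rs, r^6s, r^11s}, so |H| = 6.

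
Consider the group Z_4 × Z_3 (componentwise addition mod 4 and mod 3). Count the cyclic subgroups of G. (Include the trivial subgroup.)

A cyclic subgroup of order d is generated by each of its φ(d) elements of order d, so the cyclic subgroups of order d number (#elements of order d)/φ(d).
Cyclic subgroups by order — order 1: 1; order 2: 1; order 3: 1; order 4: 1; order 6: 1; order 12: 1.
Total: 6.

6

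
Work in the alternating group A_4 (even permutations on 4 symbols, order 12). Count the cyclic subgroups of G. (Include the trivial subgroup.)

8

A cyclic subgroup of order d is generated by each of its φ(d) elements of order d, so the cyclic subgroups of order d number (#elements of order d)/φ(d).
Cyclic subgroups by order — order 1: 1; order 2: 3; order 3: 4.
Total: 8.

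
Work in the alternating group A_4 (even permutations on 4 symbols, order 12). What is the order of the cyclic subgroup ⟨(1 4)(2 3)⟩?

2

Computing powers of (1 4)(2 3): the smallest k with ((1 4)(2 3))^k = e is k = 2.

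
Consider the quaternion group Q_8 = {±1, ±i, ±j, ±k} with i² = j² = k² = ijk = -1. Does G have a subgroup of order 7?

No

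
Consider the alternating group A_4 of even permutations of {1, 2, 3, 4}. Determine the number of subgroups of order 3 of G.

4

|G| = 12 and 3 | 12, so subgroups of order 3 are possible by Lagrange.
The subgroups of order 3 are: {e, (1 2 3), (1 3 2)}; {e, (1 2 4), (1 4 2)}; {e, (1 3 4), (1 4 3)}; {e, (2 3 4), (2 4 3)}.
So G has 4 subgroups of order 3.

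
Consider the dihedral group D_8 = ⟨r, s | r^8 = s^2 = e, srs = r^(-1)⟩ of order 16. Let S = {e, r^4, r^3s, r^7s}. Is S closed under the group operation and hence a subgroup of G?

|S| = 4 divides |G| = 16, consistent with Lagrange.
S contains the identity, every element's inverse is in S, and S is closed under ·: it is a subgroup.

Yes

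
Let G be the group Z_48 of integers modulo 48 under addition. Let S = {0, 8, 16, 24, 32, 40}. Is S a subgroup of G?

|S| = 6 divides |G| = 48, consistent with Lagrange.
S contains the identity, every element's inverse is in S, and S is closed under +: it is a subgroup.
In fact S = ⟨8⟩.

Yes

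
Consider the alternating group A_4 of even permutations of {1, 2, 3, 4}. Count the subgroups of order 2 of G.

3

|G| = 12 and 2 | 12, so subgroups of order 2 are possible by Lagrange.
The subgroups of order 2 are: {e, (1 2)(3 4)}; {e, (1 3)(2 4)}; {e, (1 4)(2 3)}.
So G has 3 subgroups of order 2.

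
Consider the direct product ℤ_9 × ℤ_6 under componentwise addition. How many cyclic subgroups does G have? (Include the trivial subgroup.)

Each element a generates a cyclic subgroup ⟨a⟩; distinct elements may generate the same one (a cyclic group of order d has φ(d) generators).
Cyclic subgroups by order — order 1: 1; order 2: 1; order 3: 4; order 6: 4; order 9: 3; order 18: 3.
Total: 16.

16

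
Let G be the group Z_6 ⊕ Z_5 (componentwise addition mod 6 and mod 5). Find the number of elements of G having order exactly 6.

An element (a,b) has order lcm(ord(a), ord(b)); count pairs with lcm equal to 6.
Enumerating gives 2 such elements.

2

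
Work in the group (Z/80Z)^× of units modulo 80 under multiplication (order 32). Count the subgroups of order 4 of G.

19

|G| = 32 and 4 | 32, so subgroups of order 4 are possible by Lagrange.
The subgroups of order 4 are: {1, 11, 41, 51}; {1, 9, 13, 37}; {1, 17, 33, 49}; {1, 19, 41, 59}; … (19 in all).
So G has 19 subgroups of order 4.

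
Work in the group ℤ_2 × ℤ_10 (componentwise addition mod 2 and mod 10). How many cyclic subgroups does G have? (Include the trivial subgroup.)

8

Each element a generates a cyclic subgroup ⟨a⟩; distinct elements may generate the same one (a cyclic group of order d has φ(d) generators).
Cyclic subgroups by order — order 1: 1; order 2: 3; order 5: 1; order 10: 3.
Total: 8.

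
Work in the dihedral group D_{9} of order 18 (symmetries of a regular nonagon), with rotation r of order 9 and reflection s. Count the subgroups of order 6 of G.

3

|G| = 18 and 6 | 18, so subgroups of order 6 are possible by Lagrange.
The subgroups of order 6 are: {e, r^3, r^6, r^2s, r^5s, r^8s}; {e, r^3, r^6, s, r^3s, r^6s}; {e, r^3, r^6, rs, r^4s, r^7s}.
So G has 3 subgroups of order 6.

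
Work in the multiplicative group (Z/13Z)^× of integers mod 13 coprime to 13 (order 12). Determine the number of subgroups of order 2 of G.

|G| = 12 and 2 | 12, so subgroups of order 2 are possible by Lagrange.
The subgroups of order 2 are: {1, 12}.
So G has 1 subgroup of order 2.

1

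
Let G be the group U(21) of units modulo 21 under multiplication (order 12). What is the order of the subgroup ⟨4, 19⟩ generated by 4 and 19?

6

|⟨4⟩| = 3 and |⟨19⟩| = 6, so |H| is a multiple of lcm(3, 6) = 6 and divides |G| = 12.
Closing under the operation: H = {1, 4, 10, 13, 16, 19}, so |H| = 6.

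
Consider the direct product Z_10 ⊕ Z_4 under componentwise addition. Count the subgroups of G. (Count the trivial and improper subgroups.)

16

|G| = 40, so by Lagrange every subgroup order divides 40. Divisors: 1, 2, 4, 5, 8, 10, 20, 40.
Subgroups by order — order 1: 1; order 2: 3; order 4: 3; order 5: 1; order 8: 1; order 10: 3; order 20: 3; order 40: 1.
Total: 1 + 3 + 3 + 1 + 1 + 3 + 3 + 1 = 16.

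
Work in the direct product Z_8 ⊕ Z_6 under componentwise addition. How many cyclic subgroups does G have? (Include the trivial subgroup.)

16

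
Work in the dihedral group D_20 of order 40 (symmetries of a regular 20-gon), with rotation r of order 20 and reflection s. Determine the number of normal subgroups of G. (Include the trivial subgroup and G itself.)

9

G has 48 subgroups. Checking conjugation-invariance by order — order 1: 1/1 normal; order 2: 1/21 normal; order 4: 1/11 normal; order 5: 1/1 normal; order 8: 0/5 normal; order 10: 1/5 normal; order 20: 3/3 normal; order 40: 1/1 normal.
Total normal subgroups: 9.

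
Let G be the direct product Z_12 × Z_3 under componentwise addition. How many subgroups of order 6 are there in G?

4

|G| = 36 and 6 | 36, so subgroups of order 6 are possible by Lagrange.
The subgroups of order 6 are: {(0,0), (0,1), (0,2), (6,0), (6,1), (6,2)}; {(0,0), (2,0), (4,0), (6,0), (8,0), (10,0)}; {(0,0), (2,2), (4,1), (6,0), (8,2), (10,1)}; {(0,0), (2,1), (4,2), (6,0), (8,1), (10,2)}.
So G has 4 subgroups of order 6.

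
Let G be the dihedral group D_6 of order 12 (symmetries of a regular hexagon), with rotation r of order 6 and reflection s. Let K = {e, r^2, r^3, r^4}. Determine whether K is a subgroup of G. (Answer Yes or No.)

No

Closure fails: r^4 · r^3 = r ∉ K. So K is not a subgroup.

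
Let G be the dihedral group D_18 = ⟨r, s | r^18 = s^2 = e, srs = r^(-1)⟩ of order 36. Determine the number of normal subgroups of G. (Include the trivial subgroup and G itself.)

G has 45 subgroups. Checking conjugation-invariance by order — order 1: 1/1 normal; order 2: 1/19 normal; order 3: 1/1 normal; order 4: 0/9 normal; order 6: 1/7 normal; order 9: 1/1 normal; order 12: 0/3 normal; order 18: 3/3 normal; order 36: 1/1 normal.
Total normal subgroups: 9.

9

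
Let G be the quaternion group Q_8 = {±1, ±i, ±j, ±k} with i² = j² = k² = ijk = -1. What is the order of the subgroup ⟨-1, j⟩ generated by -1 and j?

4

|⟨-1⟩| = 2 and |⟨j⟩| = 4, so |H| is a multiple of lcm(2, 4) = 4 and divides |G| = 8.
Closing under the operation: H = {1, -1, j, -j}, so |H| = 4.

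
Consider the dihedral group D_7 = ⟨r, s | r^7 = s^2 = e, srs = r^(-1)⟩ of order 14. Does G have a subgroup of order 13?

13 does not divide |G| = 14, so by Lagrange no subgroup of order 13 exists.

No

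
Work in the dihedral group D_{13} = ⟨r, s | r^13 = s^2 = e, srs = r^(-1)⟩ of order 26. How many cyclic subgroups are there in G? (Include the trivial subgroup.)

15

Group the elements of G by the cyclic subgroup they generate; each cyclic subgroup of order d accounts for φ(d) elements.
Cyclic subgroups by order — order 1: 1; order 2: 13; order 13: 1.
Total: 15.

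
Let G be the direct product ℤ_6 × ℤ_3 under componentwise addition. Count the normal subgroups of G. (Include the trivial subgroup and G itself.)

12

G is abelian, so every subgroup is normal.
G has 12 subgroups in total, hence 12 normal subgroups.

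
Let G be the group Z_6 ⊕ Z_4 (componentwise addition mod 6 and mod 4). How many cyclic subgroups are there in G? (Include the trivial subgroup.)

12

Each element a generates a cyclic subgroup ⟨a⟩; distinct elements may generate the same one (a cyclic group of order d has φ(d) generators).
Cyclic subgroups by order — order 1: 1; order 2: 3; order 3: 1; order 4: 2; order 6: 3; order 12: 2.
Total: 12.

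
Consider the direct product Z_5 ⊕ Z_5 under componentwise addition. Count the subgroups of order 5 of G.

6

|G| = 25 and 5 | 25, so subgroups of order 5 are possible by Lagrange.
The subgroups of order 5 are: {(0,0), (0,1), (0,2), (0,3), (0,4)}; {(0,0), (1,0), (2,0), (3,0), (4,0)}; {(0,0), (1,1), (2,2), (3,3), (4,4)}; {(0,0), (1,2), (2,4), (3,1), (4,3)}; … (6 in all).
So G has 6 subgroups of order 5.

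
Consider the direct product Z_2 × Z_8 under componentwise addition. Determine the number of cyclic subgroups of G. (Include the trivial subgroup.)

8

Group the elements of G by the cyclic subgroup they generate; each cyclic subgroup of order d accounts for φ(d) elements.
Cyclic subgroups by order — order 1: 1; order 2: 3; order 4: 2; order 8: 2.
Total: 8.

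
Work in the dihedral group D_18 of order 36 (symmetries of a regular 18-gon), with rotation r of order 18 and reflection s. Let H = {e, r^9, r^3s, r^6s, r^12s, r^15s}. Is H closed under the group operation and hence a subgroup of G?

No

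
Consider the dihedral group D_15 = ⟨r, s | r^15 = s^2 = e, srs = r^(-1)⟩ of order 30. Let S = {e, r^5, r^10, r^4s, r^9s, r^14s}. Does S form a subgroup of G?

|S| = 6 divides |G| = 30, consistent with Lagrange.
S contains the identity, every element's inverse is in S, and S is closed under ·: it is a subgroup.

Yes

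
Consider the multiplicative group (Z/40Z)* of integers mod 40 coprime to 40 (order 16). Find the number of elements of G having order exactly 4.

8

The elements of order 4 are: 3, 7, 13, 17, 23, 27, 33, 37.
That's 8.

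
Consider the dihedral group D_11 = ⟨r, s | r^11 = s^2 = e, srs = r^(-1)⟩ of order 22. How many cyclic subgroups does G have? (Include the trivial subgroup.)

A cyclic subgroup of order d is generated by each of its φ(d) elements of order d, so the cyclic subgroups of order d number (#elements of order d)/φ(d).
Cyclic subgroups by order — order 1: 1; order 2: 11; order 11: 1.
Total: 13.

13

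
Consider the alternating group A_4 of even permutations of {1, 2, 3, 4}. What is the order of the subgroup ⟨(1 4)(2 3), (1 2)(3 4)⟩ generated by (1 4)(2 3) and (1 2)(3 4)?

4

|⟨(1 4)(2 3)⟩| = 2 and |⟨(1 2)(3 4)⟩| = 2, so |H| is a multiple of lcm(2, 2) = 2 and divides |G| = 12.
Closing under the operation: H = {e, (1 2)(3 4), (1 3)(2 4), (1 4)(2 3)}, so |H| = 4.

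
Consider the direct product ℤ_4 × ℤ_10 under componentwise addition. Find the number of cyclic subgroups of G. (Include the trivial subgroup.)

12

Each element a generates a cyclic subgroup ⟨a⟩; distinct elements may generate the same one (a cyclic group of order d has φ(d) generators).
Cyclic subgroups by order — order 1: 1; order 2: 3; order 4: 2; order 5: 1; order 10: 3; order 20: 2.
Total: 12.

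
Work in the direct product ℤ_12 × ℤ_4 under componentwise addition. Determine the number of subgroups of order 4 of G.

|G| = 48 and 4 | 48, so subgroups of order 4 are possible by Lagrange.
The subgroups of order 4 are: {(0,0), (0,1), (0,2), (0,3)}; {(0,0), (0,2), (6,0), (6,2)}; {(0,0), (0,2), (6,1), (6,3)}; {(0,0), (3,0), (6,0), (9,0)}; … (7 in all).
So G has 7 subgroups of order 4.

7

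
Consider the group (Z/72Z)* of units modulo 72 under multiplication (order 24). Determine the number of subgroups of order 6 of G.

|G| = 24 and 6 | 24, so subgroups of order 6 are possible by Lagrange.
The subgroups of order 6 are: {1, 11, 25, 35, 49, 59}; {1, 13, 25, 37, 49, 61}; {1, 17, 25, 41, 49, 65}; {1, 19, 25, 43, 49, 67}; … (7 in all).
So G has 7 subgroups of order 6.

7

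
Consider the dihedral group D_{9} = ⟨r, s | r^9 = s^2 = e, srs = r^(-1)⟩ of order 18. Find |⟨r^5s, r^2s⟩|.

|⟨r^5s⟩| = 2 and |⟨r^2s⟩| = 2, so |H| is a multiple of lcm(2, 2) = 2 and divides |G| = 18.
Closing under the operation: H = {e, r^3, r^6, r^2s, r^5s, r^8s}, so |H| = 6.

6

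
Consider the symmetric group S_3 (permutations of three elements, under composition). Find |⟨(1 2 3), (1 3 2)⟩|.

3

|⟨(1 2 3)⟩| = 3 and |⟨(1 3 2)⟩| = 3, so |H| is a multiple of lcm(3, 3) = 3 and divides |G| = 6.
Closing under the operation: H = {e, (1 2 3), (1 3 2)}, so |H| = 3.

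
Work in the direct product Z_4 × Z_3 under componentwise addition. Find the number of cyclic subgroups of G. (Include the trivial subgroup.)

6

Each element a generates a cyclic subgroup ⟨a⟩; distinct elements may generate the same one (a cyclic group of order d has φ(d) generators).
Cyclic subgroups by order — order 1: 1; order 2: 1; order 3: 1; order 4: 1; order 6: 1; order 12: 1.
Total: 6.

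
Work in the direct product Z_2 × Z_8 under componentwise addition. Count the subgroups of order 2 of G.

3

|G| = 16 and 2 | 16, so subgroups of order 2 are possible by Lagrange.
The subgroups of order 2 are: {(0,0), (0,4)}; {(0,0), (1,0)}; {(0,0), (1,4)}.
So G has 3 subgroups of order 2.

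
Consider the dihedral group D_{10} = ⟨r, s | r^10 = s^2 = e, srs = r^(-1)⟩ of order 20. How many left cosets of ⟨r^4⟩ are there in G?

4

|⟨r^4⟩| = 5 and |G| = 20.
By Lagrange, [G : H] = |G|/|H| = 20/5 = 4.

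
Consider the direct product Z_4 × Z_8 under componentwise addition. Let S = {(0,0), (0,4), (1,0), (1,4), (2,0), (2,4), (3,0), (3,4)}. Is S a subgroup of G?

Yes

|S| = 8 divides |G| = 32, consistent with Lagrange.
S contains the identity, every element's inverse is in S, and S is closed under +: it is a subgroup.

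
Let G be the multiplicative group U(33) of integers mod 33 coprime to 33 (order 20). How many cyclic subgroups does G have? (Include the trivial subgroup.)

Group the elements of G by the cyclic subgroup they generate; each cyclic subgroup of order d accounts for φ(d) elements.
Cyclic subgroups by order — order 1: 1; order 2: 3; order 5: 1; order 10: 3.
Total: 8.

8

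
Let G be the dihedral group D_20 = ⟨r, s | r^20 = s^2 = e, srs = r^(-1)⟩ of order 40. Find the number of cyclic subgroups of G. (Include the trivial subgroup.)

A cyclic subgroup of order d is generated by each of its φ(d) elements of order d, so the cyclic subgroups of order d number (#elements of order d)/φ(d).
Cyclic subgroups by order — order 1: 1; order 2: 21; order 4: 1; order 5: 1; order 10: 1; order 20: 1.
Total: 26.

26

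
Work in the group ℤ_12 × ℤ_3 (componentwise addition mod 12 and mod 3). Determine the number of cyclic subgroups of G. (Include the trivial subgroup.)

15

A cyclic subgroup of order d is generated by each of its φ(d) elements of order d, so the cyclic subgroups of order d number (#elements of order d)/φ(d).
Cyclic subgroups by order — order 1: 1; order 2: 1; order 3: 4; order 4: 1; order 6: 4; order 12: 4.
Total: 15.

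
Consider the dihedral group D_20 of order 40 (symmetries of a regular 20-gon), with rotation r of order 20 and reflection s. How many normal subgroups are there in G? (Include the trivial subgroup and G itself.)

G has 48 subgroups. Checking conjugation-invariance by order — order 1: 1/1 normal; order 2: 1/21 normal; order 4: 1/11 normal; order 5: 1/1 normal; order 8: 0/5 normal; order 10: 1/5 normal; order 20: 3/3 normal; order 40: 1/1 normal.
Total normal subgroups: 9.

9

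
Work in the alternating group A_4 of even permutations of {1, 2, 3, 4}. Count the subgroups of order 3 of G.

4

|G| = 12 and 3 | 12, so subgroups of order 3 are possible by Lagrange.
The subgroups of order 3 are: {e, (1 2 3), (1 3 2)}; {e, (1 2 4), (1 4 2)}; {e, (1 3 4), (1 4 3)}; {e, (2 3 4), (2 4 3)}.
So G has 4 subgroups of order 3.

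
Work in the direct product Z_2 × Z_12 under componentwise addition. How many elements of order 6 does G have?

6

An element (a,b) has order lcm(ord(a), ord(b)); count pairs with lcm equal to 6.
Enumerating gives 6 such elements.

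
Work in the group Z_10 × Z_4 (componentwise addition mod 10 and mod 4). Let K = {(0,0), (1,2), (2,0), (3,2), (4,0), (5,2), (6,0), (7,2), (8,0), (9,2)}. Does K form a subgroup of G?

Yes

|K| = 10 divides |G| = 40, consistent with Lagrange.
K contains the identity, every element's inverse is in K, and K is closed under +: it is a subgroup.
In fact K = ⟨(1,2)⟩.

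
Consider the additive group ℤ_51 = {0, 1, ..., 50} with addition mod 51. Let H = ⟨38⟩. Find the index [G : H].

|⟨38⟩| = 51 and |G| = 51.
By Lagrange, [G : H] = |G|/|H| = 51/51 = 1.

1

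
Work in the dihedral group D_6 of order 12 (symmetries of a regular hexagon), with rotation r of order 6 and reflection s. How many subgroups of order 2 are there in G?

|G| = 12 and 2 | 12, so subgroups of order 2 are possible by Lagrange.
The subgroups of order 2 are: {e, r^2s}; {e, r^3}; {e, r^3s}; {e, r^4s}; … (7 in all).
So G has 7 subgroups of order 2.

7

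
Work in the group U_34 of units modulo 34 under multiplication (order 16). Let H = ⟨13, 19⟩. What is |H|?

8

|⟨13⟩| = 4 and |⟨19⟩| = 8, so |H| is a multiple of lcm(4, 8) = 8 and divides |G| = 16.
Closing under the operation: H = {1, 9, 13, 15, 19, 21, 25, 33}, so |H| = 8.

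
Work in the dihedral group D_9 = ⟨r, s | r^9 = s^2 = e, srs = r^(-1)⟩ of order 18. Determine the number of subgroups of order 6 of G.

3

|G| = 18 and 6 | 18, so subgroups of order 6 are possible by Lagrange.
The subgroups of order 6 are: {e, r^3, r^6, r^2s, r^5s, r^8s}; {e, r^3, r^6, s, r^3s, r^6s}; {e, r^3, r^6, rs, r^4s, r^7s}.
So G has 3 subgroups of order 6.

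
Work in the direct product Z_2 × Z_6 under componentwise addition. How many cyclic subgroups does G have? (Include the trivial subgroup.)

Group the elements of G by the cyclic subgroup they generate; each cyclic subgroup of order d accounts for φ(d) elements.
Cyclic subgroups by order — order 1: 1; order 2: 3; order 3: 1; order 6: 3.
Total: 8.

8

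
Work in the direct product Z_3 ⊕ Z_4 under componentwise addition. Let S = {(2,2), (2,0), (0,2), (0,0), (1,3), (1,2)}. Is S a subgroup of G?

No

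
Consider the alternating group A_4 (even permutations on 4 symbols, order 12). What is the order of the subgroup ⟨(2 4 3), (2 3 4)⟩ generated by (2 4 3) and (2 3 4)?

|⟨(2 4 3)⟩| = 3 and |⟨(2 3 4)⟩| = 3, so |H| is a multiple of lcm(3, 3) = 3 and divides |G| = 12.
Closing under the operation: H = {e, (2 3 4), (2 4 3)}, so |H| = 3.

3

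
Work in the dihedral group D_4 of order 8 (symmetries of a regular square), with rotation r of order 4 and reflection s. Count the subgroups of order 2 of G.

5

|G| = 8 and 2 | 8, so subgroups of order 2 are possible by Lagrange.
The subgroups of order 2 are: {e, r^2}; {e, r^2s}; {e, r^3s}; {e, rs}; … (5 in all).
So G has 5 subgroups of order 2.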